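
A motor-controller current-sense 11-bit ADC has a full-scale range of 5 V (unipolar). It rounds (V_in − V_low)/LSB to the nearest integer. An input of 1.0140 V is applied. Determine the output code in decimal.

Full-scale span = 5 V; LSB = 5/2^11 = 2.441 mV.
(1.0140 − 0) / 0.00244141 = 415.334 LSBs.
Round → code 415.

code 415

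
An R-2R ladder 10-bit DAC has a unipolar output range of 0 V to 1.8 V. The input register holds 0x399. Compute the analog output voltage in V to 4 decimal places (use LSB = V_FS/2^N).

LSB = 1.8 V / 2^10 = 1.758 mV.
Code 0x399 = 921 decimal.
V_out = 0 + 921 × 0.00175781 V = 1.61895 V.

1.6189 V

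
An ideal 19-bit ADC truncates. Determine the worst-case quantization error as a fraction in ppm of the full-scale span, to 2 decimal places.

1.91 ppm

Truncating → worst-case error = 1 LSB = V_FS/2^19, so 1e+06/524288 = 1.90735 ppm of full scale.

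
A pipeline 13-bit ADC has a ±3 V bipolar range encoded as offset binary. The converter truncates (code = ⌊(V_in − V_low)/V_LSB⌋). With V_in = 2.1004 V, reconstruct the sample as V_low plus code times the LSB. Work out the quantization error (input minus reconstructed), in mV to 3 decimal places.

One LSB is 6 V / 8192 = 0.732 mV.
Scaled input = 6963.7461 LSBs, so code = 6963.
Code 6963 maps back to (−3) + 6963×0.000732422 V = 2.0998535 V.
Error = 2.1004 − 2.0998535 = 0.000546484 V = 0.546 mV.

0.546 mV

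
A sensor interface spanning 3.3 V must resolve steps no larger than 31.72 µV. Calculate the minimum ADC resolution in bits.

17 bits

Number of steps required ≥ 3.3 V / 31.72 µV = 104035.31.
Need 2^N ≥ 104035.31; 2^16 = 65536, 2^17 = 131072.
Minimum N = 17.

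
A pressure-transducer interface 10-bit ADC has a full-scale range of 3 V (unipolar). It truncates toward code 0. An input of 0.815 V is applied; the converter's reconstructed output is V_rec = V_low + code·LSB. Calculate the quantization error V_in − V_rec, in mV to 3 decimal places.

0.547 mV

LSB = 3/2^10 = 2.930 mV.
(0.815 − 0)/0.00292969 = 278.1867; ⌊·⌋ gives code 278.
V_rec = 0 + 278·0.00292969 = 0.81445312 V.
Difference: 0.000546875 V → 0.547 mV.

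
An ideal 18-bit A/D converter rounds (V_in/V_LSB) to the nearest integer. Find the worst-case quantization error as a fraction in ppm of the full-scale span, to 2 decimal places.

Rounding → worst-case error = ½ LSB = V_FS/2^19, so 1e+06/524288 = 1.90735 ppm of full scale.

1.91 ppm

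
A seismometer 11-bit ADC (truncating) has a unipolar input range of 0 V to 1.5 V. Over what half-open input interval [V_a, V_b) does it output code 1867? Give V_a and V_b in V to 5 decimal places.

LSB = 1.5/2^11 = 0.732 mV.
V_a = V_low + 1867·LSB = 1.36743 V; V_b = V_low + 1868·LSB = 1.36816 V.

[1.36743 V, 1.36816 V)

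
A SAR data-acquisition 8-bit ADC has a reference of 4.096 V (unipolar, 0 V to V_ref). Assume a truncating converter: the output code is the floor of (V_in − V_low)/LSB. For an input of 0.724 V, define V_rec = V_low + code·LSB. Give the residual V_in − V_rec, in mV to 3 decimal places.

4.000 mV

Step size: 4.096 V ÷ 2^8 = 16.000 mV.
(V_in − V_low)/LSB = (0.724 − 0)/0.016 = 45.2500 → code 45 (floor).
V_rec = 0 + 45·0.016 = 0.72 V.
Difference: 0.004 V → 4.000 mV.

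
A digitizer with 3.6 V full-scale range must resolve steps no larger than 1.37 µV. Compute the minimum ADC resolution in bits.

22 bits

Number of steps required ≥ 3.6 V / 1.37 µV = 2627737.23.
Need 2^N ≥ 2627737.23; 2^21 = 2097152, 2^22 = 4194304.
Minimum N = 22.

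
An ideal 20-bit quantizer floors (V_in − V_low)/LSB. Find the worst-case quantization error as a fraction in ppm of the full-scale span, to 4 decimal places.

Truncating → worst-case error = 1 LSB = V_FS/2^20, so 1e+06/1048576 = 0.953674 ppm of full scale.

0.9537 ppm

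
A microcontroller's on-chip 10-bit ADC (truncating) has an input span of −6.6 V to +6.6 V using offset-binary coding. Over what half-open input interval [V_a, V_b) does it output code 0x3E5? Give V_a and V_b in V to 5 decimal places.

[6.25195 V, 6.26484 V)

LSB = 13.2/2^10 = 12.891 mV.
Code 0x3E5 = 997 decimal.
V_a = V_low + 997·LSB = 6.25195 V; V_b = V_low + 998·LSB = 6.26484 V.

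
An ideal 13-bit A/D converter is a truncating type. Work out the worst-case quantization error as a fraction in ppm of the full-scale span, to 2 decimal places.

Truncating → worst-case error = 1 LSB = V_FS/2^13, so 1e+06/8192 = 122.07 ppm of full scale.

122.07 ppm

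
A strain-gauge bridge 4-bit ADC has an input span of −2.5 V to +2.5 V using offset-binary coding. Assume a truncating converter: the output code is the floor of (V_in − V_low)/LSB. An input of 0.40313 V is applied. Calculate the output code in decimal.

code 9

Full-scale span = 5 V; LSB = 5/2^4 = 312.500 mV.
Input sits at 9.290 steps above V_low.
So the output code is 9.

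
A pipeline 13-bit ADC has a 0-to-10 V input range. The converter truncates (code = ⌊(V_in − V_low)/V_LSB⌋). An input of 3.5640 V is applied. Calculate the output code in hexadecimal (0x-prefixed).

code 0xB67 (decimal 2919)

LSB = 10 V / 8192 = 1.221 mV.
(3.5640 − 0) / 0.0012207 = 2919.629 LSBs.
Floor → code 2919.
In hexadecimal (0x-prefixed): 0xB67.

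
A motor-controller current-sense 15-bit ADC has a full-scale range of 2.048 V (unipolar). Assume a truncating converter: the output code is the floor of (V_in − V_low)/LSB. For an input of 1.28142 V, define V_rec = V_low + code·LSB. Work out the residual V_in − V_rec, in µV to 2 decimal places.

45.00 µV

One LSB is 2.048 V / 32768 = 62.50 µV.
Scaled input = 20502.7200 LSBs, so code = 20502.
V_rec = 0 + 20502·6.25e-05 = 1.281375 V.
Difference: 4.5e-05 V → 45.00 µV.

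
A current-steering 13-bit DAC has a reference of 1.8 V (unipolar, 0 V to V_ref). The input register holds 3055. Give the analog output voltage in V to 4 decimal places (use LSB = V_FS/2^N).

0.6713 V

LSB = 1.8 V / 2^13 = 219.73 µV.
V_out = 0 + 3055 × 0.000219727 V = 0.671265 V.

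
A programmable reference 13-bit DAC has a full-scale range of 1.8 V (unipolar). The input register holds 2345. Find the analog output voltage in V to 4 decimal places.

LSB = 1.8 V / 2^13 = 219.73 µV.
V_out = 0 + 2345 × 0.000219727 V = 0.515259 V.

0.5153 V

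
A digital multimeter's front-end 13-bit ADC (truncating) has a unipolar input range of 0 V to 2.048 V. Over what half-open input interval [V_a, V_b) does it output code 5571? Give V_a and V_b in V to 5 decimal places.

LSB = 2.048/2^13 = 250.00 µV.
V_a = V_low + 5571·LSB = 1.39275 V; V_b = V_low + 5572·LSB = 1.393 V.

[1.39275 V, 1.39300 V)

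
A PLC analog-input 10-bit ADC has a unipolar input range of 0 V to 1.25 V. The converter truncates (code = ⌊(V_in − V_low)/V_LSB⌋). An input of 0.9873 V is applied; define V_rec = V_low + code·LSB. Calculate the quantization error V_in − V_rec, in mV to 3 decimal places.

One LSB is 1.25 V / 1024 = 1.221 mV.
Scaled input = 808.7962 LSBs, so code = 808.
Reconstructed: 0.98632812 V.
V_in − V_rec = 0.000971875 V = 0.972 mV.

0.972 mV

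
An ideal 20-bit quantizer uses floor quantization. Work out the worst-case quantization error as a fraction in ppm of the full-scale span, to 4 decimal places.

Truncating → worst-case error = 1 LSB = V_FS/2^20, so 1e+06/1048576 = 0.953674 ppm of full scale.

0.9537 ppm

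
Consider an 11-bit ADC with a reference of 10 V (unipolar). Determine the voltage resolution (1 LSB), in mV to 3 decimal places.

4.883 mV

Full-scale span = 10 V.
LSB = 10 / 2^11 = 10 / 2048 = 0.00488281 V = 4.883 mV.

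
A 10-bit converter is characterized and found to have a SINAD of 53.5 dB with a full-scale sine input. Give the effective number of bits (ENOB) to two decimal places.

ENOB = (SINAD − 1.76) / 6.02 = (53.5 − 1.76)/6.02 = 8.595.

8.59 bits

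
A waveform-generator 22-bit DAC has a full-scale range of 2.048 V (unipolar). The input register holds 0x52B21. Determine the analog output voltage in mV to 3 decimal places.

165.391 mV

LSB = 2.048 V / 2^22 = 0.49 µV.
Code 0x52B21 = 338721 decimal.
V_out = 0 + 338721 × 4.88281e-07 V = 0.165391 V.
= 165.391 mV.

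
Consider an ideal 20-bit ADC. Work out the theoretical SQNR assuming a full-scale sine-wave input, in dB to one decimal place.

122.2 dB

SNR ≈ 6.02·N + 1.76 dB = 6.02·20 + 1.76 = 122.16 dB.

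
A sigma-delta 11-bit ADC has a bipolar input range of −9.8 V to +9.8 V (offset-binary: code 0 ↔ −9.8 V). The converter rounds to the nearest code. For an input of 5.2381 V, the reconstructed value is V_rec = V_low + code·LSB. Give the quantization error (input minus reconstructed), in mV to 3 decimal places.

3.139 mV

Step size: 19.6 V ÷ 2^11 = 9.570 mV.
(5.2381 − (−9.8))/0.00957031 = 1571.3280; round gives code 1571.
V_rec = (−9.8) + 1571·0.00957031 = 5.2349609 V.
Difference: 0.00313906 V → 3.139 mV.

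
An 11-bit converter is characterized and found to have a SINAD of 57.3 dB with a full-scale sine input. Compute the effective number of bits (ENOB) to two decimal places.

ENOB = (SINAD − 1.76) / 6.02 = (57.3 − 1.76)/6.02 = 9.226.

9.23 bits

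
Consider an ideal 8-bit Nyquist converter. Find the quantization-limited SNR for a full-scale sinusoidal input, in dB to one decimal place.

SNR ≈ 6.02·N + 1.76 dB = 6.02·8 + 1.76 = 49.92 dB.

49.9 dB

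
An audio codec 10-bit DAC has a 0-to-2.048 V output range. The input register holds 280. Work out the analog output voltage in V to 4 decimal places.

LSB = 2.048 V / 2^10 = 2.000 mV.
V_out = 0 + 280 × 0.002 V = 0.56 V.

0.5600 V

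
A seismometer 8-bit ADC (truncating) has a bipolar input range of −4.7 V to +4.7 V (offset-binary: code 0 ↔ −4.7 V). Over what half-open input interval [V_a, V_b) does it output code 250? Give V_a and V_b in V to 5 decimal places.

LSB = 9.4/2^8 = 36.719 mV.
V_a = V_low + 250·LSB = 4.47969 V; V_b = V_low + 251·LSB = 4.51641 V.

[4.47969 V, 4.51641 V)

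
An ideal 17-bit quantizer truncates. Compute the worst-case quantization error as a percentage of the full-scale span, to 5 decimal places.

0.00076 %

Truncating → worst-case error = 1 LSB = V_FS/2^17, so 100/131072 = 0.000762939 % of full scale.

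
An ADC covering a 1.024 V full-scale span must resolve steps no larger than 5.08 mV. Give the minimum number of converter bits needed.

Number of steps required ≥ 1.024 V / 5.08 mV = 201.57.
Need 2^N ≥ 201.57; 2^7 = 128, 2^8 = 256.
Minimum N = 8.

8 bits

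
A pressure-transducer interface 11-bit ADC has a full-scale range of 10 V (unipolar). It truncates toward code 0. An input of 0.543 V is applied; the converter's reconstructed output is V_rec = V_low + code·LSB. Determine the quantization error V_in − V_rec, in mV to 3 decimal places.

One LSB is 10 V / 2048 = 4.883 mV.
(V_in − V_low)/LSB = (0.543 − 0)/0.00488281 = 111.2064 → code 111 (floor).
Reconstructed: 0.54199219 V.
V_in − V_rec = 0.00100781 V = 1.008 mV.

1.008 mV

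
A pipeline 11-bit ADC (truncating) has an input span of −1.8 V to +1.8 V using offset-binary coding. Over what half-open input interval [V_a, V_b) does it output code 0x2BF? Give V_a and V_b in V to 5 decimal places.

LSB = 3.6/2^11 = 1.758 mV.
Code 0x2BF = 703 decimal.
V_a = V_low + 703·LSB = -0.564258 V; V_b = V_low + 704·LSB = -0.5625 V.

[-0.56426 V, -0.56250 V)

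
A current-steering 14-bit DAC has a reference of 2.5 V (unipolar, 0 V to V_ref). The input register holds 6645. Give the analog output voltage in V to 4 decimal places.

1.0139 V

LSB = 2.5 V / 2^14 = 152.59 µV.
V_out = 0 + 6645 × 0.000152588 V = 1.01395 V.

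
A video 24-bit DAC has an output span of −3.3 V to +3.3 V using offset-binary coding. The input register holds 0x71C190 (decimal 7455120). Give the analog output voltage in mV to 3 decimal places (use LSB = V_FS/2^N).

LSB = 6.6 V / 2^24 = 0.39 µV.
Code 0x71C190 = 7455120 decimal.
V_out = (−3.3) + 7455120 × 3.93391e-07 V = -0.367225 V.
= -367.225 mV.

-367.225 mV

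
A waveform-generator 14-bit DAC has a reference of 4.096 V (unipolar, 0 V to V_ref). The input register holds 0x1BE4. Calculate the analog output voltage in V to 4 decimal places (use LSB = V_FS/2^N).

LSB = 4.096 V / 2^14 = 250.00 µV.
Code 0x1BE4 = 7140 decimal.
V_out = 0 + 7140 × 0.00025 V = 1.785 V.

1.7850 V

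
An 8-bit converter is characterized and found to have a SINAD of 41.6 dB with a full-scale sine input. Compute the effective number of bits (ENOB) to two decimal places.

ENOB = (SINAD − 1.76) / 6.02 = (41.6 − 1.76)/6.02 = 6.618.

6.62 bits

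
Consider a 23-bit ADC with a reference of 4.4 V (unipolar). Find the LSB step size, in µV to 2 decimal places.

0.52 µV

Full-scale span = 4.4 V.
LSB = 4.4 / 2^23 = 4.4 / 8388608 = 5.24521e-07 V = 0.52 µV.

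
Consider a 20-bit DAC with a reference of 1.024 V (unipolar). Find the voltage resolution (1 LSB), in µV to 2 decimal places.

0.98 µV

Full-scale span = 1.024 V.
LSB = 1.024 / 2^20 = 1.024 / 1048576 = 9.76563e-07 V = 0.98 µV.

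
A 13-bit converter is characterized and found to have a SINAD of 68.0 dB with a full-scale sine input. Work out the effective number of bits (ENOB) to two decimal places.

11.00 bits

ENOB = (SINAD − 1.76) / 6.02 = (68.0 − 1.76)/6.02 = 11.003.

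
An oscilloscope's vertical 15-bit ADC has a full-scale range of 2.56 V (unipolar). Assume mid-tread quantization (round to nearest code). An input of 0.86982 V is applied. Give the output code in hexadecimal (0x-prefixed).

code 0x2B7E (decimal 11134)

With 32768 levels over 2.56 V, one step is 78.12 µV.
(0.86982 − 0) / 7.8125e-05 = 11133.696 LSBs.
Round → code 11134.
In hexadecimal (0x-prefixed): 0x2B7E.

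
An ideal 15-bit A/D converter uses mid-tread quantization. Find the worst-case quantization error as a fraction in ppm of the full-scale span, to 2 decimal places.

15.26 ppm

Rounding → worst-case error = ½ LSB = V_FS/2^16, so 1e+06/65536 = 15.2588 ppm of full scale.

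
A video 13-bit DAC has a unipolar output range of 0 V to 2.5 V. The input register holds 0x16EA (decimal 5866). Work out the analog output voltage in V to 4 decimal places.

LSB = 2.5 V / 2^13 = 305.18 µV.
Code 0x16EA = 5866 decimal.
V_out = 0 + 5866 × 0.000305176 V = 1.79016 V.

1.7902 V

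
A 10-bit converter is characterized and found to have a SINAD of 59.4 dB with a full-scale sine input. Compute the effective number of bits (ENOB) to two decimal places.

9.57 bits

ENOB = (SINAD − 1.76) / 6.02 = (59.4 − 1.76)/6.02 = 9.575.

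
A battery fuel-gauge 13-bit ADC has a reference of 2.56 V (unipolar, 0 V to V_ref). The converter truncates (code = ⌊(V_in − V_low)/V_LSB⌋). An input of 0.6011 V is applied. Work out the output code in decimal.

code 1923

Full-scale span = 2.56 V; LSB = 2.56/2^13 = 312.50 µV.
(0.6011 − 0) / 0.0003125 = 1923.520 LSBs.
Floor → code 1923.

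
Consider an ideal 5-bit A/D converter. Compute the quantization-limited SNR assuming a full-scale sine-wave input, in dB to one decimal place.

SNR ≈ 6.02·N + 1.76 dB = 6.02·5 + 1.76 = 31.86 dB.

31.9 dB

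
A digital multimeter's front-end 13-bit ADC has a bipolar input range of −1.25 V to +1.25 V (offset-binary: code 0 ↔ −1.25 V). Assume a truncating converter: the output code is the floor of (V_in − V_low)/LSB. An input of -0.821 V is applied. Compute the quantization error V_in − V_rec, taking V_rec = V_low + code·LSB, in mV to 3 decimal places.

0.228 mV

LSB = 2.5/2^13 = 305.18 µV.
(V_in − V_low)/LSB = (-0.821 − (−1.25))/0.000305176 = 1405.7472 → code 1405 (floor).
V_rec = (−1.25) + 1405·0.000305176 = -0.82122803 V.
V_in − V_rec = 0.000228027 V = 0.228 mV.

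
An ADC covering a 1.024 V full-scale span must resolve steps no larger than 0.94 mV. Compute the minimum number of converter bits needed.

11 bits

Number of steps required ≥ 1.024 V / 0.94 mV = 1089.36.
Need 2^N ≥ 1089.36; 2^10 = 1024, 2^11 = 2048.
Minimum N = 11.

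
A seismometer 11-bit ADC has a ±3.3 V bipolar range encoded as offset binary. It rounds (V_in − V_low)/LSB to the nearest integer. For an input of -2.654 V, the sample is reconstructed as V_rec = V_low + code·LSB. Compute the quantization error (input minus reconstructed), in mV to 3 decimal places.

1.469 mV

One LSB is 6.6 V / 2048 = 3.223 mV.
(V_in − V_low)/LSB = (-2.654 − (−3.3))/0.00322266 = 200.4558 → code 200 (round).
Code 200 maps back to (−3.3) + 200×0.00322266 V = -2.6554687 V.
V_in − V_rec = 0.00146875 V = 1.469 mV.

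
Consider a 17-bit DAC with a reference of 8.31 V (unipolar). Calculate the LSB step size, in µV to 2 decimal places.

Full-scale span = 8.31 V.
LSB = 8.31 / 2^17 = 8.31 / 131072 = 6.34003e-05 V = 63.40 µV.

63.40 µV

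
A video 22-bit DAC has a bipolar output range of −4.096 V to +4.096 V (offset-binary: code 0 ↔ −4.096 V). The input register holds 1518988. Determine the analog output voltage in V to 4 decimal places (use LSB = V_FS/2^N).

-1.1292 V

LSB = 8.192 V / 2^22 = 1.95 µV.
V_out = (−4.096) + 1518988 × 1.95313e-06 V = -1.12923 V.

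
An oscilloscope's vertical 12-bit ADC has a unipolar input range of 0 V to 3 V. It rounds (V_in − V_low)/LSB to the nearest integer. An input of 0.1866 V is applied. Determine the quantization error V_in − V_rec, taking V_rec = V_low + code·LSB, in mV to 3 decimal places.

LSB = 3/2^12 = 0.732 mV.
Scaled input = 254.7712 LSBs, so code = 255.
Code 255 maps back to 0 + 255×0.000732422 V = 0.18676758 V.
V_in − V_rec = -0.000167578 V = -0.168 mV.

-0.168 mV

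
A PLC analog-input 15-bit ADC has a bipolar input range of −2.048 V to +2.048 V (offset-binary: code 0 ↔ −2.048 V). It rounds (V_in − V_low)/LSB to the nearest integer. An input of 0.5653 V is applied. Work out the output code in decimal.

code 20906

LSB = 4.096 V / 32768 = 125.00 µV.
(0.5653 − (−2.048)) / 0.000125 = 20906.400 LSBs.
round(20906.400) = 20906.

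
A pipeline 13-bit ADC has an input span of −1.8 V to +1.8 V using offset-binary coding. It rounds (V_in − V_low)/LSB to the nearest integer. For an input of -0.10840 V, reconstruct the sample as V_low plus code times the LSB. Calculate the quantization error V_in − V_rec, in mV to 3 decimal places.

One LSB is 3.6 V / 8192 = 439.45 µV.
(V_in − V_low)/LSB = (-0.10840 − (−1.8))/0.000439453 = 3849.3298 → code 3849 (round).
Reconstructed: -0.10854492 V.
Difference: 0.000144922 V → 0.145 mV.

0.145 mV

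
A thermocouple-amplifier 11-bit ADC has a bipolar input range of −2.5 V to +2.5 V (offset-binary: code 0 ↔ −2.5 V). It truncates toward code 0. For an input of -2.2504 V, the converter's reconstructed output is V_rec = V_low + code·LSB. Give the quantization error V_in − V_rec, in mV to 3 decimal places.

One LSB is 5 V / 2048 = 2.441 mV.
Scaled input = 102.2362 LSBs, so code = 102.
V_rec = (−2.5) + 102·0.00244141 = -2.2509766 V.
Difference: 0.000576563 V → 0.577 mV.

0.577 mV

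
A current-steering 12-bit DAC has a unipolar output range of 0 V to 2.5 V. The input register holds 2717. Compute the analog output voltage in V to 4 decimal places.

1.6583 V

LSB = 2.5 V / 2^12 = 0.610 mV.
V_out = 0 + 2717 × 0.000610352 V = 1.65833 V.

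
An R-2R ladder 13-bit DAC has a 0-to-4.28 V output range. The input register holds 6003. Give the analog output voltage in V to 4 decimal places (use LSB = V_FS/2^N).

3.1363 V

LSB = 4.28 V / 2^13 = 0.522 mV.
V_out = 0 + 6003 × 0.000522461 V = 3.13633 V.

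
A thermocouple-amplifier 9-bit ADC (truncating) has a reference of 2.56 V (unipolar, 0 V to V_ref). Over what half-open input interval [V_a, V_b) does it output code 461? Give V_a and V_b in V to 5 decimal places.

[2.30500 V, 2.31000 V)

LSB = 2.56/2^9 = 5.000 mV.
V_a = V_low + 461·LSB = 2.305 V; V_b = V_low + 462·LSB = 2.31 V.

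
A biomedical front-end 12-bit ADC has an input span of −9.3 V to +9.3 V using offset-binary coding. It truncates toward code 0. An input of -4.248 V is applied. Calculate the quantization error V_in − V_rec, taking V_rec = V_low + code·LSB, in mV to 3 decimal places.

One LSB is 18.6 V / 4096 = 4.541 mV.
Scaled input = 1112.5265 LSBs, so code = 1112.
Code 1112 maps back to (−9.3) + 1112×0.00454102 V = -4.2503906 V.
V_in − V_rec = 0.00239062 V = 2.391 mV.

2.391 mV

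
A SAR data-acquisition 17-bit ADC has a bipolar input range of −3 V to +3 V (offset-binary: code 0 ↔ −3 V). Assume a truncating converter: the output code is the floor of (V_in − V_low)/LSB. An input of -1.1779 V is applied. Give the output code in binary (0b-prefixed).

With 131072 levels over 6 V, one step is 45.78 µV.
(V_in − V_low)/LSB = (-1.1779 − (−3)) / 4.57764e-05 = 39804.382.
So the output code is 39804.
In binary (0b-prefixed): 0b1001101101111100.

code 0b1001101101111100 (decimal 39804)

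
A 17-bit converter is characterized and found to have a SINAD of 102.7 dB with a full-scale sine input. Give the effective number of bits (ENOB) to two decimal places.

16.77 bits

ENOB = (SINAD − 1.76) / 6.02 = (102.7 − 1.76)/6.02 = 16.767.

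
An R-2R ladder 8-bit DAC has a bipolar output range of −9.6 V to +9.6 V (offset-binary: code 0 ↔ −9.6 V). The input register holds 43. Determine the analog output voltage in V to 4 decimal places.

-6.3750 V

LSB = 19.2 V / 2^8 = 75.000 mV.
V_out = (−9.6) + 43 × 0.075 V = -6.375 V.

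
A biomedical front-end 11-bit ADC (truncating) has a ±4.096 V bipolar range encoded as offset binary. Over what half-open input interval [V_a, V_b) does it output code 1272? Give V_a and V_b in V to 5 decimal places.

[0.99200 V, 0.99600 V)

LSB = 8.192/2^11 = 4.000 mV.
V_a = V_low + 1272·LSB = 0.992 V; V_b = V_low + 1273·LSB = 0.996 V.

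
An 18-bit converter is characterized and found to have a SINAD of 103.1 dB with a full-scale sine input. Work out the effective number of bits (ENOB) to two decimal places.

ENOB = (SINAD − 1.76) / 6.02 = (103.1 − 1.76)/6.02 = 16.834.

16.83 bits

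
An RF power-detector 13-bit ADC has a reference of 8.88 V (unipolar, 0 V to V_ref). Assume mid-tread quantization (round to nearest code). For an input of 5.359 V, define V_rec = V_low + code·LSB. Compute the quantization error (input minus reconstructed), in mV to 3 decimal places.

-0.219 mV

LSB = 8.88/2^13 = 1.084 mV.
(5.359 − 0)/0.00108398 = 4943.7982; round gives code 4944.
V_rec = 0 + 4944·0.00108398 = 5.3592188 V.
Difference: -0.00021875 V → -0.219 mV.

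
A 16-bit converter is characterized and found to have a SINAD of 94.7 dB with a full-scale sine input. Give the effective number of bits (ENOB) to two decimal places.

ENOB = (SINAD − 1.76) / 6.02 = (94.7 − 1.76)/6.02 = 15.439.

15.44 bits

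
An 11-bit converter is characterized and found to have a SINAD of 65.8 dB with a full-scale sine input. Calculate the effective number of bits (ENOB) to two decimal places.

ENOB = (SINAD − 1.76) / 6.02 = (65.8 − 1.76)/6.02 = 10.638.

10.64 bits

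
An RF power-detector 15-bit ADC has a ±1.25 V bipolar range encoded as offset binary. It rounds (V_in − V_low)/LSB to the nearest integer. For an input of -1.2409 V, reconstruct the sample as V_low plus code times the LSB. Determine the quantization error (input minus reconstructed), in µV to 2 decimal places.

21.02 µV

Step size: 2.5 V ÷ 2^15 = 76.29 µV.
(-1.2409 − (−1.25))/7.62939e-05 = 119.2755; round gives code 119.
Reconstructed: -1.240921 V.
Difference: 2.10205e-05 V → 21.02 µV.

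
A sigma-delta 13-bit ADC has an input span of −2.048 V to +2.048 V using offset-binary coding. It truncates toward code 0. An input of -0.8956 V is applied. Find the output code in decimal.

With 8192 levels over 4.096 V, one step is 0.500 mV.
(V_in − V_low)/LSB = (-0.8956 − (−2.048)) / 0.0005 = 2304.800.
Floor → code 2304.

code 2304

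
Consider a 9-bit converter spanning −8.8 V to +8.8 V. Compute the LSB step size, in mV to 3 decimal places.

34.375 mV

Full-scale span = 17.6 V.
LSB = 17.6 / 2^9 = 17.6 / 512 = 0.034375 V = 34.375 mV.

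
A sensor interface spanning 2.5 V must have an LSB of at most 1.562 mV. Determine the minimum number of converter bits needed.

11 bits

Number of steps required ≥ 2.5 V / 1.562 mV = 1600.51.
Need 2^N ≥ 1600.51; 2^10 = 1024, 2^11 = 2048.
Minimum N = 11.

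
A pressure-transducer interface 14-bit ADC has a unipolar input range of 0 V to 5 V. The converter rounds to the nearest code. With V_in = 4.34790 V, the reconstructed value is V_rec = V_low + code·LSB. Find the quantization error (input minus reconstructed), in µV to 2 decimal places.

60.64 µV

One LSB is 5 V / 16384 = 305.18 µV.
Scaled input = 14247.1987 LSBs, so code = 14247.
Code 14247 maps back to 0 + 14247×0.000305176 V = 4.3478394 V.
Difference: 6.06445e-05 V → 60.64 µV.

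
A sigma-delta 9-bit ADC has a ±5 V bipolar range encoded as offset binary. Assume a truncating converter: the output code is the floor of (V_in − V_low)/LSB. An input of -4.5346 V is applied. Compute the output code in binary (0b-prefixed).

code 0b10111 (decimal 23)

With 512 levels over 10 V, one step is 19.531 mV.
(-4.5346 − (−5)) / 0.0195312 = 23.828 LSBs.
So the output code is 23.
In binary (0b-prefixed): 0b10111.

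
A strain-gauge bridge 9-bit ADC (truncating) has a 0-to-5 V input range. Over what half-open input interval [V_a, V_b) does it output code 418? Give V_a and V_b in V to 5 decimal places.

[4.08203 V, 4.09180 V)

LSB = 5/2^9 = 9.766 mV.
V_a = V_low + 418·LSB = 4.08203 V; V_b = V_low + 419·LSB = 4.0918 V.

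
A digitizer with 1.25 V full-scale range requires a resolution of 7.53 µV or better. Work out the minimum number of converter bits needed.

18 bits

Number of steps required ≥ 1.25 V / 7.53 µV = 166002.66.
Need 2^N ≥ 166002.66; 2^17 = 131072, 2^18 = 262144.
Minimum N = 18.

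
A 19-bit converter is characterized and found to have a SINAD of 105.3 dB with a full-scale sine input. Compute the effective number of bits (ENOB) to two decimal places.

ENOB = (SINAD − 1.76) / 6.02 = (105.3 − 1.76)/6.02 = 17.199.

17.20 bits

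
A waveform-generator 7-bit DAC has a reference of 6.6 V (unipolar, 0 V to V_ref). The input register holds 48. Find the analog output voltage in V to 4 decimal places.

2.4750 V

LSB = 6.6 V / 2^7 = 51.562 mV.
V_out = 0 + 48 × 0.0515625 V = 2.475 V.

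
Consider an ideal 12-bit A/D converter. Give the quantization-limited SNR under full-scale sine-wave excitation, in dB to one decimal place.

SNR ≈ 6.02·N + 1.76 dB = 6.02·12 + 1.76 = 74.00 dB.

74.0 dB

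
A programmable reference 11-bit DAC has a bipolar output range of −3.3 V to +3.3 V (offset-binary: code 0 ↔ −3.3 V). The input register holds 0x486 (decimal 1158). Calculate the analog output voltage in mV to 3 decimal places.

LSB = 6.6 V / 2^11 = 3.223 mV.
Code 0x486 = 1158 decimal.
V_out = (−3.3) + 1158 × 0.00322266 V = 0.431836 V.
= 431.836 mV.

431.836 mV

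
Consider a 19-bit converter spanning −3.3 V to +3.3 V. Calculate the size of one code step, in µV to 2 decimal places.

Full-scale span = 6.6 V.
LSB = 6.6 / 2^19 = 6.6 / 524288 = 1.25885e-05 V = 12.59 µV.

12.59 µV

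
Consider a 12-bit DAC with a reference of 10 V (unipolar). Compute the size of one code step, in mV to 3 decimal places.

Full-scale span = 10 V.
LSB = 10 / 2^12 = 10 / 4096 = 0.00244141 V = 2.441 mV.

2.441 mV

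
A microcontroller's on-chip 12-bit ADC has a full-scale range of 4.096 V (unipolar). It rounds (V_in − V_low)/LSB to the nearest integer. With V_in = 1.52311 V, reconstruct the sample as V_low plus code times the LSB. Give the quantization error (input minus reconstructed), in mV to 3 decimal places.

0.110 mV

Step size: 4.096 V ÷ 2^12 = 1.000 mV.
Scaled input = 1523.1100 LSBs, so code = 1523.
Reconstructed: 1.523 V.
Difference: 0.00011 V → 0.110 mV.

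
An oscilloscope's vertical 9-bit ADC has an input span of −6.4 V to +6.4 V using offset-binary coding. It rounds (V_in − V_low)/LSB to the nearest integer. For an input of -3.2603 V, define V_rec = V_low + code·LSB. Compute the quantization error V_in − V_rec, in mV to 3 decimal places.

-10.300 mV

Step size: 12.8 V ÷ 2^9 = 25.000 mV.
Scaled input = 125.5880 LSBs, so code = 126.
V_rec = (−6.4) + 126·0.025 = -3.25 V.
Error = -3.2603 − (−3.25) = -0.0103 V = -10.300 mV.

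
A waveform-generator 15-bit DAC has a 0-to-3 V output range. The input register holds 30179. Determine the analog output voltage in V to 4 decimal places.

2.7630 V

LSB = 3 V / 2^15 = 91.55 µV.
V_out = 0 + 30179 × 9.15527e-05 V = 2.76297 V.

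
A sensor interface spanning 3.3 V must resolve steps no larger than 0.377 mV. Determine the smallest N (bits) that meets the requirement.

14 bits

Number of steps required ≥ 3.3 V / 0.377 mV = 8753.32.
Need 2^N ≥ 8753.32; 2^13 = 8192, 2^14 = 16384.
Minimum N = 14.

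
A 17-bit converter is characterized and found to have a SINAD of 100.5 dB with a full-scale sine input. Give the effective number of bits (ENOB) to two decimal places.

16.40 bits

ENOB = (SINAD − 1.76) / 6.02 = (100.5 − 1.76)/6.02 = 16.402.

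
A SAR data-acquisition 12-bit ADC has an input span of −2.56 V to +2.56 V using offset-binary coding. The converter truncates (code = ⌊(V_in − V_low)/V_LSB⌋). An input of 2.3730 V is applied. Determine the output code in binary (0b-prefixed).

code 0b111101101010 (decimal 3946)

Full-scale span = 5.12 V; LSB = 5.12/2^12 = 1.250 mV.
Input sits at 3946.400 steps above V_low.
So the output code is 3946.
In binary (0b-prefixed): 0b111101101010.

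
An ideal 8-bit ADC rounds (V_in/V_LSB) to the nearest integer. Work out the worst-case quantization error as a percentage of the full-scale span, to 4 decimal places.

Rounding → worst-case error = ½ LSB = V_FS/2^9, so 100/512 = 0.195312 % of full scale.

0.1953 %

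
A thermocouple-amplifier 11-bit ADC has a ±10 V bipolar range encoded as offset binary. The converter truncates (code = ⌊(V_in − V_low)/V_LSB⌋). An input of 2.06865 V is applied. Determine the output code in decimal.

Full-scale span = 20 V; LSB = 20/2^11 = 9.766 mV.
(V_in − V_low)/LSB = (2.06865 − (−10)) / 0.00976562 = 1235.830.
Floor → code 1235.

code 1235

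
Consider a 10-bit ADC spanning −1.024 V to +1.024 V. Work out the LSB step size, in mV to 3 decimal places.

2.000 mV

Full-scale span = 2.048 V.
LSB = 2.048 / 2^10 = 2.048 / 1024 = 0.002 V = 2.000 mV.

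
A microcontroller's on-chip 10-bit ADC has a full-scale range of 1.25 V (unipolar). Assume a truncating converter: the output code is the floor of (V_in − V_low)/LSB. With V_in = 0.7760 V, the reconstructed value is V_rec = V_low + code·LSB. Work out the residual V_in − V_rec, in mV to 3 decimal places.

0.854 mV

Step size: 1.25 V ÷ 2^10 = 1.221 mV.
Scaled input = 635.6992 LSBs, so code = 635.
Code 635 maps back to 0 + 635×0.0012207 V = 0.77514648 V.
V_in − V_rec = 0.000853516 V = 0.854 mV.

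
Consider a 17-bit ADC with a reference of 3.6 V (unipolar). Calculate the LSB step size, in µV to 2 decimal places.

Full-scale span = 3.6 V.
LSB = 3.6 / 2^17 = 3.6 / 131072 = 2.74658e-05 V = 27.47 µV.

27.47 µV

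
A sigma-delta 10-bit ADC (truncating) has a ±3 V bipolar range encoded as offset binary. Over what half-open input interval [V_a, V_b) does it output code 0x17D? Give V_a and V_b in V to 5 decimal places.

LSB = 6/2^10 = 5.859 mV.
Code 0x17D = 381 decimal.
V_a = V_low + 381·LSB = -0.767578 V; V_b = V_low + 382·LSB = -0.761719 V.

[-0.76758 V, -0.76172 V)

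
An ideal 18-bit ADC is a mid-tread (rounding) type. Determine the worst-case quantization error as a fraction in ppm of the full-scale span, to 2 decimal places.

1.91 ppm

Rounding → worst-case error = ½ LSB = V_FS/2^19, so 1e+06/524288 = 1.90735 ppm of full scale.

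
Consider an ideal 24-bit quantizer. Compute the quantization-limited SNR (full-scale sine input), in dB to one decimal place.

SNR ≈ 6.02·N + 1.76 dB = 6.02·24 + 1.76 = 146.24 dB.

146.2 dB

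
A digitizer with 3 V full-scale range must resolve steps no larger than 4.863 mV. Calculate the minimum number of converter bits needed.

10 bits

Number of steps required ≥ 3 V / 4.863 mV = 616.90.
Need 2^N ≥ 616.90; 2^9 = 512, 2^10 = 1024.
Minimum N = 10.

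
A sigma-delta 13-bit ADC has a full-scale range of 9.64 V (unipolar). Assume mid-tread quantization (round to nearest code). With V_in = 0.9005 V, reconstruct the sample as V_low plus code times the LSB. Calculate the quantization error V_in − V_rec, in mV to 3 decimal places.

0.280 mV

Step size: 9.64 V ÷ 2^13 = 1.177 mV.
(0.9005 − 0)/0.00117676 = 765.2382; round gives code 765.
Code 765 maps back to 0 + 765×0.00117676 V = 0.90021973 V.
Error = 0.9005 − 0.90021973 = 0.000280273 V = 0.280 mV.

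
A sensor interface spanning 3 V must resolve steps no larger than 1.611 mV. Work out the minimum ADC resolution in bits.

11 bits

Number of steps required ≥ 3 V / 1.611 mV = 1862.20.
Need 2^N ≥ 1862.20; 2^10 = 1024, 2^11 = 2048.
Minimum N = 11.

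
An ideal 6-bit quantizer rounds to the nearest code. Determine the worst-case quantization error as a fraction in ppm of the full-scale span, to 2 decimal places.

Rounding → worst-case error = ½ LSB = V_FS/2^7, so 1e+06/128 = 7812.5 ppm of full scale.

7812.50 ppm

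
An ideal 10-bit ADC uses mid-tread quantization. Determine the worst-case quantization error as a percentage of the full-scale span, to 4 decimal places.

Rounding → worst-case error = ½ LSB = V_FS/2^11, so 100/2048 = 0.0488281 % of full scale.

0.0488 %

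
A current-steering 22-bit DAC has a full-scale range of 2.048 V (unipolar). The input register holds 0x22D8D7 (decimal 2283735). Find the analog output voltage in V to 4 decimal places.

1.1151 V

LSB = 2.048 V / 2^22 = 0.49 µV.
Code 0x22D8D7 = 2283735 decimal.
V_out = 0 + 2283735 × 4.88281e-07 V = 1.1151 V.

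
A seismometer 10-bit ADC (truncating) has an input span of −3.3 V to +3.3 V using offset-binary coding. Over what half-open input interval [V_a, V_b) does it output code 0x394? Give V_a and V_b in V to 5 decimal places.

LSB = 6.6/2^10 = 6.445 mV.
Code 0x394 = 916 decimal.
V_a = V_low + 916·LSB = 2.60391 V; V_b = V_low + 917·LSB = 2.61035 V.

[2.60391 V, 2.61035 V)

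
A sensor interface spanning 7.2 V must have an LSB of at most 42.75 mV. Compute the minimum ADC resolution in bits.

8 bits

Number of steps required ≥ 7.2 V / 42.75 mV = 168.42.
Need 2^N ≥ 168.42; 2^7 = 128, 2^8 = 256.
Minimum N = 8.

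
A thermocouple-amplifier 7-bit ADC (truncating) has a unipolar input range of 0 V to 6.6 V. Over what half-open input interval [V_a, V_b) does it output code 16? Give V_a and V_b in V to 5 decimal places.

LSB = 6.6/2^7 = 51.562 mV.
V_a = V_low + 16·LSB = 0.825 V; V_b = V_low + 17·LSB = 0.876563 V.

[0.82500 V, 0.87656 V)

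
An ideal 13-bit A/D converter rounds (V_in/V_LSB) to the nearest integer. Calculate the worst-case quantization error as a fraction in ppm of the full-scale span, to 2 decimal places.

Rounding → worst-case error = ½ LSB = V_FS/2^14, so 1e+06/16384 = 61.0352 ppm of full scale.

61.04 ppm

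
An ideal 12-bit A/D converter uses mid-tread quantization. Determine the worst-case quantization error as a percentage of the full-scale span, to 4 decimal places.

0.0122 %

Rounding → worst-case error = ½ LSB = V_FS/2^13, so 100/8192 = 0.012207 % of full scale.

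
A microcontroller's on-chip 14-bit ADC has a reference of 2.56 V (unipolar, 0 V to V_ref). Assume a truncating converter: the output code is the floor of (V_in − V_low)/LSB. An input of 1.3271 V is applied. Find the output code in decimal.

With 16384 levels over 2.56 V, one step is 156.25 µV.
(V_in − V_low)/LSB = (1.3271 − 0) / 0.00015625 = 8493.440.
⌊·⌋(8493.440) = 8493.

code 8493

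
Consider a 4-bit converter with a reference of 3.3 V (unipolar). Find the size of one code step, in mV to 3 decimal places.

206.250 mV

Full-scale span = 3.3 V.
LSB = 3.3 / 2^4 = 3.3 / 16 = 0.20625 V = 206.250 mV.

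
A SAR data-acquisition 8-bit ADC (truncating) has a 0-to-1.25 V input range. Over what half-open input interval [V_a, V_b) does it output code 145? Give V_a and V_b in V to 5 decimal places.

[0.70801 V, 0.71289 V)

LSB = 1.25/2^8 = 4.883 mV.
V_a = V_low + 145·LSB = 0.708008 V; V_b = V_low + 146·LSB = 0.712891 V.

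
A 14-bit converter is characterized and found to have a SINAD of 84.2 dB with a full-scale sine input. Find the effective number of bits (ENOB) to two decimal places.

13.69 bits

ENOB = (SINAD − 1.76) / 6.02 = (84.2 − 1.76)/6.02 = 13.694.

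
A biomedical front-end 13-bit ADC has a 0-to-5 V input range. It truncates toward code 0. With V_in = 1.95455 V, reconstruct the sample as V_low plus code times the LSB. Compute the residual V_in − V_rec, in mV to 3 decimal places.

LSB = 5/2^13 = 0.610 mV.
(1.95455 − 0)/0.000610352 = 3202.3347; ⌊·⌋ gives code 3202.
V_rec = 0 + 3202·0.000610352 = 1.9543457 V.
V_in − V_rec = 0.000204297 V = 0.204 mV.

0.204 mV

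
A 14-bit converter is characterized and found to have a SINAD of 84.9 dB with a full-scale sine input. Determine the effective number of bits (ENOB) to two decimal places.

ENOB = (SINAD − 1.76) / 6.02 = (84.9 − 1.76)/6.02 = 13.811.

13.81 bits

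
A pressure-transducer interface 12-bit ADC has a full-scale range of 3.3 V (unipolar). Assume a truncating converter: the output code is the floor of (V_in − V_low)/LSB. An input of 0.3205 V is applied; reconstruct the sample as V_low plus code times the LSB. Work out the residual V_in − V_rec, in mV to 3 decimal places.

Step size: 3.3 V ÷ 2^12 = 0.806 mV.
(V_in − V_low)/LSB = (0.3205 − 0)/0.000805664 = 397.8085 → code 397 (floor).
V_rec = 0 + 397·0.000805664 = 0.31984863 V.
Difference: 0.000651367 V → 0.651 mV.

0.651 mV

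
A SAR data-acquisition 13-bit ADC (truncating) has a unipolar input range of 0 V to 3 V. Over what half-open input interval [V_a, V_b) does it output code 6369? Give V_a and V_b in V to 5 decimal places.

LSB = 3/2^13 = 366.21 µV.
V_a = V_low + 6369·LSB = 2.3324 V; V_b = V_low + 6370·LSB = 2.33276 V.

[2.33240 V, 2.33276 V)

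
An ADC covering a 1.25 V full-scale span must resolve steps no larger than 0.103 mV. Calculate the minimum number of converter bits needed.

14 bits

Number of steps required ≥ 1.25 V / 0.103 mV = 12135.92.
Need 2^N ≥ 12135.92; 2^13 = 8192, 2^14 = 16384.
Minimum N = 14.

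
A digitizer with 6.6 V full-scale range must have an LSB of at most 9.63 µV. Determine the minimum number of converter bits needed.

Number of steps required ≥ 6.6 V / 9.63 µV = 685358.26.
Need 2^N ≥ 685358.26; 2^19 = 524288, 2^20 = 1048576.
Minimum N = 20.

20 bits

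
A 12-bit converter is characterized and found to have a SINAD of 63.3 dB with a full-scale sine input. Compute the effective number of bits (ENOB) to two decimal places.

ENOB = (SINAD − 1.76) / 6.02 = (63.3 − 1.76)/6.02 = 10.223.

10.22 bits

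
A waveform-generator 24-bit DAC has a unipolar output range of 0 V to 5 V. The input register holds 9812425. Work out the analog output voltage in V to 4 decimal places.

2.9243 V

LSB = 5 V / 2^24 = 0.30 µV.
V_out = 0 + 9812425 × 2.98023e-07 V = 2.92433 V.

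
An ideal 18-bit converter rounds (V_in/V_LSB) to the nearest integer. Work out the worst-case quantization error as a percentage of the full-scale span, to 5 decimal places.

0.00019 %

Rounding → worst-case error = ½ LSB = V_FS/2^19, so 100/524288 = 0.000190735 % of full scale.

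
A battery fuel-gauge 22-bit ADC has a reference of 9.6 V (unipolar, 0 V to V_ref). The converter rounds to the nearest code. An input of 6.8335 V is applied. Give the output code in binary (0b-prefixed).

LSB = 9.6 V / 4194304 = 2.29 µV.
Input sits at 2985601.707 steps above V_low.
Round → code 2985602.
In binary (0b-prefixed): 0b1011011000111010000010.

code 0b1011011000111010000010 (decimal 2985602)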